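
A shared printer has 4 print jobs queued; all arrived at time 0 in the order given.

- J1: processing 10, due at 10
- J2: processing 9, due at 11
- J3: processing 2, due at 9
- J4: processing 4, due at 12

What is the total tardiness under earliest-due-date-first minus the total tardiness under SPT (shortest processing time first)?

EDD (increasing due date): J3 J1 J2 J4.
J3: 0→2, due 9, tardiness 0
J1: 2→12, due 10, tardiness 2
J2: 12→21, due 11, tardiness 10
J4: 21→25, due 12, tardiness 13
Sum = 0+2+10+13 = 25.
SPT (increasing processing time): J3 J4 J2 J1.
J3: 0→2, due 9, tardiness 0
J4: 2→6, due 12, tardiness 0
J2: 6→15, due 11, tardiness 4
J1: 15→25, due 10, tardiness 15
Sum = 0+0+4+15 = 19.
Difference = 25 − 19 = 6.

6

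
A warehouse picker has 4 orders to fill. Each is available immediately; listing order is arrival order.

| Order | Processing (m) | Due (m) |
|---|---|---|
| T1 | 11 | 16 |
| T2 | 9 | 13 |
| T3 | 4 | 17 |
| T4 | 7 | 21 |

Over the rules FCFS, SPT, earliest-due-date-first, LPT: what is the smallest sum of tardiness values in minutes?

21

FIFO (arrival order): T1 T2 T3 T4.
T1: 0→11, due 16, tardiness 0
T2: 11→20, due 13, tardiness 7
T3: 20→24, due 17, tardiness 7
T4: 24→31, due 21, tardiness 10
Sum = 0+7+7+10 = 24.
SPT (increasing processing time): T3 T4 T2 T1.
T3: 0→4, due 17, tardiness 0
T4: 4→11, due 21, tardiness 0
T2: 11→20, due 13, tardiness 7
T1: 20→31, due 16, tardiness 15
Sum = 0+0+7+15 = 22.
EDD (increasing due date): T2 T1 T3 T4.
T2: 0→9, due 13, tardiness 0
T1: 9→20, due 16, tardiness 4
T3: 20→24, due 17, tardiness 7
T4: 24→31, due 21, tardiness 10
Sum = 0+4+7+10 = 21.
LPT (decreasing processing time): T1 T2 T4 T3.
T1: 0→11, due 16, tardiness 0
T2: 11→20, due 13, tardiness 7
T4: 20→27, due 21, tardiness 6
T3: 27→31, due 17, tardiness 14
Sum = 0+7+6+14 = 27.
FIFO 24, SPT 22, EDD 21, LPT 27 → minimum 21.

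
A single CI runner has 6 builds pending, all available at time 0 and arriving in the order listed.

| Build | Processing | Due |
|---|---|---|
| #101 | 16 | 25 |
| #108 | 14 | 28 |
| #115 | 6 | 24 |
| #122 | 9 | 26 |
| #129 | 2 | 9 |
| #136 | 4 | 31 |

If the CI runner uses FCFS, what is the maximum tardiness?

38

FIFO (arrival order): #101 #108 #115 #122 #129 #136.
#101: 0→16, due 25, tardiness 0
#108: 16→30, due 28, tardiness 2
#115: 30→36, due 24, tardiness 12
#122: 36→45, due 26, tardiness 19
#129: 45→47, due 9, tardiness 38
#136: 47→51, due 31, tardiness 20
Maximum = 38.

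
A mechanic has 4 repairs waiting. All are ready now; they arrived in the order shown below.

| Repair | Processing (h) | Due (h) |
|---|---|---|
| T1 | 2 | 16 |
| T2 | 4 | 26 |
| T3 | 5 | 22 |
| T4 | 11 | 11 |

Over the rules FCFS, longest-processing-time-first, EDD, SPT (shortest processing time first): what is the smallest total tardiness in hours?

0

FIFO (arrival order): T1 T2 T3 T4.
T1: 0→2, due 16, tardiness 0
T2: 2→6, due 26, tardiness 0
T3: 6→11, due 22, tardiness 0
T4: 11→22, due 11, tardiness 11
Sum = 0+0+0+11 = 11.
LPT (decreasing processing time): T4 T3 T2 T1.
T4: 0→11, due 11, tardiness 0
T3: 11→16, due 22, tardiness 0
T2: 16→20, due 26, tardiness 0
T1: 20→22, due 16, tardiness 6
Sum = 0+0+0+6 = 6.
EDD (increasing due date): T4 T1 T3 T2.
T4: 0→11, due 11, tardiness 0
T1: 11→13, due 16, tardiness 0
T3: 13→18, due 22, tardiness 0
T2: 18→22, due 26, tardiness 0
Sum = 0+0+0+0 = 0.
SPT (increasing processing time): T1 T2 T3 T4.
T1: 0→2, due 16, tardiness 0
T2: 2→6, due 26, tardiness 0
T3: 6→11, due 22, tardiness 0
T4: 11→22, due 11, tardiness 11
Sum = 0+0+0+11 = 11.
FIFO 11, LPT 6, EDD 0, SPT 11 → minimum 0.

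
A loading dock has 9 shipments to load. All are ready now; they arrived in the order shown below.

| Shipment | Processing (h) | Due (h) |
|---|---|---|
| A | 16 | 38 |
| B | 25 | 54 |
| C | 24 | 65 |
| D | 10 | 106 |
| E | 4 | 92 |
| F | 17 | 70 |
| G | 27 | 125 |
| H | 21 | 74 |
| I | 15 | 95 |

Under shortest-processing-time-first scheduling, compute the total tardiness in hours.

170

SPT (increasing processing time): E D I A F H C B G.
E: 0→4, due 92, tardiness 0
D: 4→14, due 106, tardiness 0
I: 14→29, due 95, tardiness 0
A: 29→45, due 38, tardiness 7
F: 45→62, due 70, tardiness 0
H: 62→83, due 74, tardiness 9
C: 83→107, due 65, tardiness 42
B: 107→132, due 54, tardiness 78
G: 132→159, due 125, tardiness 34
Sum = 0+0+0+7+0+9+42+78+34 = 170.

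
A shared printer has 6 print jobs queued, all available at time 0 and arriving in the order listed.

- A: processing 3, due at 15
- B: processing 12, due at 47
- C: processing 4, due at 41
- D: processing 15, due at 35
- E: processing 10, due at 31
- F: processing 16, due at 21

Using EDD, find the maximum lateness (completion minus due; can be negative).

13

EDD (increasing due date): A F E D C B.
A: 0→3, due 15, lateness -12
F: 3→19, due 21, lateness -2
E: 19→29, due 31, lateness -2
D: 29→44, due 35, lateness 9
C: 44→48, due 41, lateness 7
B: 48→60, due 47, lateness 13
Maximum = 13.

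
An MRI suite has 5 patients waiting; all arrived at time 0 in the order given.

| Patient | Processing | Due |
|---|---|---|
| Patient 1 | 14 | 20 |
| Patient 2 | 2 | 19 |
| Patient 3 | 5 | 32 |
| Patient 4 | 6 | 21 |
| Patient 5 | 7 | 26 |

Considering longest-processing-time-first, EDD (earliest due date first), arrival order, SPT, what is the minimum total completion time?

76

LPT (decreasing processing time): Patient 1 Patient 5 Patient 4 Patient 3 Patient 2.
Patient 1: 0→14
Patient 5: 14→21
Patient 4: 21→27
Patient 3: 27→32
Patient 2: 32→34
Sum = 14+21+27+32+34 = 128.
EDD (increasing due date): Patient 2 Patient 1 Patient 4 Patient 5 Patient 3.
Patient 2: 0→2
Patient 1: 2→16
Patient 4: 16→22
Patient 5: 22→29
Patient 3: 29→34
Sum = 2+16+22+29+34 = 103.
FIFO (arrival order): Patient 1 Patient 2 Patient 3 Patient 4 Patient 5.
Patient 1: 0→14
Patient 2: 14→16
Patient 3: 16→21
Patient 4: 21→27
Patient 5: 27→34
Sum = 14+16+21+27+34 = 112.
SPT (increasing processing time): Patient 2 Patient 3 Patient 4 Patient 5 Patient 1.
Patient 2: 0→2
Patient 3: 2→7
Patient 4: 7→13
Patient 5: 13→20
Patient 1: 20→34
Sum = 2+7+13+20+34 = 76.
LPT 128, EDD 103, FIFO 112, SPT 76 → minimum 76.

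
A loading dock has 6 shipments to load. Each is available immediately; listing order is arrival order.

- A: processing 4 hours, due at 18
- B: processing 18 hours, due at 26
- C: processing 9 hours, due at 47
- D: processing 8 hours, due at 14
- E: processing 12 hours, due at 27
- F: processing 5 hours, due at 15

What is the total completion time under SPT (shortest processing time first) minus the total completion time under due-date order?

SPT (increasing processing time): A F D C E B.
A: 0→4
F: 4→9
D: 9→17
C: 17→26
E: 26→38
B: 38→56
Sum = 4+9+17+26+38+56 = 150.
EDD (increasing due date): D F A B E C.
D: 0→8
F: 8→13
A: 13→17
B: 17→35
E: 35→47
C: 47→56
Sum = 8+13+17+35+47+56 = 176.
Difference = 150 − 176 = -26.

-26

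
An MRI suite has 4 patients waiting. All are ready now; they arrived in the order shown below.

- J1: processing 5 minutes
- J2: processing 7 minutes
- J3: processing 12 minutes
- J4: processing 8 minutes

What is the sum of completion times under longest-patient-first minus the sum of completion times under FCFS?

18

LPT (decreasing processing time): J3 J4 J2 J1.
J3: 0→12
J4: 12→20
J2: 20→27
J1: 27→32
Sum = 12+20+27+32 = 91.
FIFO (arrival order): J1 J2 J3 J4.
J1: 0→5
J2: 5→12
J3: 12→24
J4: 24→32
Sum = 5+12+24+32 = 73.
Difference = 91 − 73 = 18.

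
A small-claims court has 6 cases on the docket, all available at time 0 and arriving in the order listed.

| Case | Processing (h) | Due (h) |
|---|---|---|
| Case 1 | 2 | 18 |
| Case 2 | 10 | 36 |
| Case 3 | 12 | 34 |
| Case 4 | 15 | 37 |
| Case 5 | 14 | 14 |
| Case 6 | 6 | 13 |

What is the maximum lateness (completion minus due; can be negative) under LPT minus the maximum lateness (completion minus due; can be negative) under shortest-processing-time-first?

14

LPT (decreasing processing time): Case 4 Case 5 Case 3 Case 2 Case 6 Case 1.
Case 4: 0→15, due 37, lateness -22
Case 5: 15→29, due 14, lateness 15
Case 3: 29→41, due 34, lateness 7
Case 2: 41→51, due 36, lateness 15
Case 6: 51→57, due 13, lateness 44
Case 1: 57→59, due 18, lateness 41
Maximum = 44.
SPT (increasing processing time): Case 1 Case 6 Case 2 Case 3 Case 5 Case 4.
Case 1: 0→2, due 18, lateness -16
Case 6: 2→8, due 13, lateness -5
Case 2: 8→18, due 36, lateness -18
Case 3: 18→30, due 34, lateness -4
Case 5: 30→44, due 14, lateness 30
Case 4: 44→59, due 37, lateness 22
Maximum = 30.
Difference = 44 − 30 = 14.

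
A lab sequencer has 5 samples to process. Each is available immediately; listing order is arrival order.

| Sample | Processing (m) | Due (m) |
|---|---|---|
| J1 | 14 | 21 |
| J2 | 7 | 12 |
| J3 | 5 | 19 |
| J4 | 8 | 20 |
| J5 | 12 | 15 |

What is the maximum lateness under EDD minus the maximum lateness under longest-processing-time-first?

EDD (increasing due date): J2 J5 J3 J4 J1.
J2: 0→7, due 12, lateness -5
J5: 7→19, due 15, lateness 4
J3: 19→24, due 19, lateness 5
J4: 24→32, due 20, lateness 12
J1: 32→46, due 21, lateness 25
Maximum = 25.
LPT (decreasing processing time): J1 J5 J4 J2 J3.
J1: 0→14, due 21, lateness -7
J5: 14→26, due 15, lateness 11
J4: 26→34, due 20, lateness 14
J2: 34→41, due 12, lateness 29
J3: 41→46, due 19, lateness 27
Maximum = 29.
Difference = 25 − 29 = -4.

-4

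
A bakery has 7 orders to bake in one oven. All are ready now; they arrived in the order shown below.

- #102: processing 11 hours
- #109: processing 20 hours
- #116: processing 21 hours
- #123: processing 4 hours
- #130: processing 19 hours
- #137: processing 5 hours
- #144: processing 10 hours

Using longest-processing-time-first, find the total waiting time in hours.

LPT (decreasing processing time): #116 #109 #130 #102 #144 #137 #123.
#116: waits 0, runs 0→21
#109: waits 21, runs 21→41
#130: waits 41, runs 41→60
#102: waits 60, runs 60→71
#144: waits 71, runs 71→81
#137: waits 81, runs 81→86
#123: waits 86, runs 86→90
Sum = 0+21+41+60+71+81+86 = 360.

360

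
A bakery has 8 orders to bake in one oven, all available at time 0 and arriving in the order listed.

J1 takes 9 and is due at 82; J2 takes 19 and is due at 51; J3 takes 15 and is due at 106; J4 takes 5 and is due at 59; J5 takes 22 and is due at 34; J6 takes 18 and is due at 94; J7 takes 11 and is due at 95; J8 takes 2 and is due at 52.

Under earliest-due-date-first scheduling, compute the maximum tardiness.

EDD (increasing due date): J5 J2 J8 J4 J1 J6 J7 J3.
J5: 0→22, due 34, tardiness 0
J2: 22→41, due 51, tardiness 0
J8: 41→43, due 52, tardiness 0
J4: 43→48, due 59, tardiness 0
J1: 48→57, due 82, tardiness 0
J6: 57→75, due 94, tardiness 0
J7: 75→86, due 95, tardiness 0
J3: 86→101, due 106, tardiness 0
Maximum = 0.

0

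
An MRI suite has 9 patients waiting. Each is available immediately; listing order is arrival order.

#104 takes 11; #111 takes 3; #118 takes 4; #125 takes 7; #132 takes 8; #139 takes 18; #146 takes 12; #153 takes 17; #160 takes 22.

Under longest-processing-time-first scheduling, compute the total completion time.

LPT (decreasing processing time): #160 #139 #153 #146 #104 #132 #125 #118 #111.
#160: 0→22
#139: 22→40
#153: 40→57
#146: 57→69
#104: 69→80
#132: 80→88
#125: 88→95
#118: 95→99
#111: 99→102
Sum = 22+40+57+69+80+88+95+99+102 = 652.

652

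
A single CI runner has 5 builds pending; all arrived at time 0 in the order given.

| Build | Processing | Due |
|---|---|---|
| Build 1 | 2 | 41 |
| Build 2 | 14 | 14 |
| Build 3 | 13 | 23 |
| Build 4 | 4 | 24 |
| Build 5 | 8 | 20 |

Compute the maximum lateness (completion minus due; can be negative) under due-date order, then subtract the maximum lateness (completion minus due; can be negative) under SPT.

-12

EDD (increasing due date): Build 2 Build 5 Build 3 Build 4 Build 1.
Build 2: 0→14, due 14, lateness 0
Build 5: 14→22, due 20, lateness 2
Build 3: 22→35, due 23, lateness 12
Build 4: 35→39, due 24, lateness 15
Build 1: 39→41, due 41, lateness 0
Maximum = 15.
SPT (increasing processing time): Build 1 Build 4 Build 5 Build 3 Build 2.
Build 1: 0→2, due 41, lateness -39
Build 4: 2→6, due 24, lateness -18
Build 5: 6→14, due 20, lateness -6
Build 3: 14→27, due 23, lateness 4
Build 2: 27→41, due 14, lateness 27
Maximum = 27.
Difference = 15 − 27 = -12.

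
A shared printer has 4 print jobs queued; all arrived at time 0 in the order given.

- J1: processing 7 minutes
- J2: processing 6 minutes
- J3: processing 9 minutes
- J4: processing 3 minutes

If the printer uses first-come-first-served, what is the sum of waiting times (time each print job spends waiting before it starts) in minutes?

FIFO (arrival order): J1 J2 J3 J4.
J1: waits 0, runs 0→7
J2: waits 7, runs 7→13
J3: waits 13, runs 13→22
J4: waits 22, runs 22→25
Sum = 0+7+13+22 = 42.

42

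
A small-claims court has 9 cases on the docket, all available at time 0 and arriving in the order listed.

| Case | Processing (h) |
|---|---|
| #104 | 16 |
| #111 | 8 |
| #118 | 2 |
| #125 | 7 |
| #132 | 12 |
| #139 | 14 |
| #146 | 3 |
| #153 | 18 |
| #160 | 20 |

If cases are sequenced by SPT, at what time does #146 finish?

5

SPT (increasing processing time): #118 #146 #125 #111 #132 #139 #104 #153 #160.
#118: 0→2
#146: 2→5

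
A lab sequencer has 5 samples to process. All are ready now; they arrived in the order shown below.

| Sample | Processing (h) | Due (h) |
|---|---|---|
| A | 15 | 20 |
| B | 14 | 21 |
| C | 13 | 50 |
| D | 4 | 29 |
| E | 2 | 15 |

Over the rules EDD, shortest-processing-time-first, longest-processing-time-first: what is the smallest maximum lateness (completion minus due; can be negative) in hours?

10

EDD (increasing due date): E A B D C.
E: 0→2, due 15, lateness -13
A: 2→17, due 20, lateness -3
B: 17→31, due 21, lateness 10
D: 31→35, due 29, lateness 6
C: 35→48, due 50, lateness -2
Maximum = 10.
SPT (increasing processing time): E D C B A.
E: 0→2, due 15, lateness -13
D: 2→6, due 29, lateness -23
C: 6→19, due 50, lateness -31
B: 19→33, due 21, lateness 12
A: 33→48, due 20, lateness 28
Maximum = 28.
LPT (decreasing processing time): A B C D E.
A: 0→15, due 20, lateness -5
B: 15→29, due 21, lateness 8
C: 29→42, due 50, lateness -8
D: 42→46, due 29, lateness 17
E: 46→48, due 15, lateness 33
Maximum = 33.
EDD 10, SPT 28, LPT 33 → minimum 10.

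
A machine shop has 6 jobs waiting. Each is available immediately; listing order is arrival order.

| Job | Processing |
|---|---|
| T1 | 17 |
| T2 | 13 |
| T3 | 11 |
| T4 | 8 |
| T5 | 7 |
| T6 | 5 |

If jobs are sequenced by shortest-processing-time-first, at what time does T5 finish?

12

SPT (increasing processing time): T6 T5 T4 T3 T2 T1.
T6: 0→5
T5: 5→12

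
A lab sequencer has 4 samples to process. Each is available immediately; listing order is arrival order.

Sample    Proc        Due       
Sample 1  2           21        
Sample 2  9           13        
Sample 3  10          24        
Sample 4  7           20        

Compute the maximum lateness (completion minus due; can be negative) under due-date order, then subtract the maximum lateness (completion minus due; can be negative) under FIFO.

EDD (increasing due date): Sample 2 Sample 4 Sample 1 Sample 3.
Sample 2: 0→9, due 13, lateness -4
Sample 4: 9→16, due 20, lateness -4
Sample 1: 16→18, due 21, lateness -3
Sample 3: 18→28, due 24, lateness 4
Maximum = 4.
FIFO (arrival order): Sample 1 Sample 2 Sample 3 Sample 4.
Sample 1: 0→2, due 21, lateness -19
Sample 2: 2→11, due 13, lateness -2
Sample 3: 11→21, due 24, lateness -3
Sample 4: 21→28, due 20, lateness 8
Maximum = 8.
Difference = 4 − 8 = -4.

-4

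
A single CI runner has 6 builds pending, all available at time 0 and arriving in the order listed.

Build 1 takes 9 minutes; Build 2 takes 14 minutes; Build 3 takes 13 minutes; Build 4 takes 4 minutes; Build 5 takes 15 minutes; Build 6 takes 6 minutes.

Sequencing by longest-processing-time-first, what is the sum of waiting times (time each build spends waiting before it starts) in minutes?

LPT (decreasing processing time): Build 5 Build 2 Build 3 Build 1 Build 6 Build 4.
Build 5: waits 0, runs 0→15
Build 2: waits 15, runs 15→29
Build 3: waits 29, runs 29→42
Build 1: waits 42, runs 42→51
Build 6: waits 51, runs 51→57
Build 4: waits 57, runs 57→61
Sum = 0+15+29+42+51+57 = 194.

194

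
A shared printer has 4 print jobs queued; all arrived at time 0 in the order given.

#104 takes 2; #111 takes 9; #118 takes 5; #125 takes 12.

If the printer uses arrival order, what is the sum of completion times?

57

FIFO (arrival order): #104 #111 #118 #125.
#104: 0→2
#111: 2→11
#118: 11→16
#125: 16→28
Sum = 2+11+16+28 = 57.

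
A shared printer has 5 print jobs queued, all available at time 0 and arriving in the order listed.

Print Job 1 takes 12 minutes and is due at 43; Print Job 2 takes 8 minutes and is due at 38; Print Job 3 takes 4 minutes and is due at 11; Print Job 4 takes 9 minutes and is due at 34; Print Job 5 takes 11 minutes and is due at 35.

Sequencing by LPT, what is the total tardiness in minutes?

35

LPT (decreasing processing time): Print Job 1 Print Job 5 Print Job 4 Print Job 2 Print Job 3.
Print Job 1: 0→12, due 43, tardiness 0
Print Job 5: 12→23, due 35, tardiness 0
Print Job 4: 23→32, due 34, tardiness 0
Print Job 2: 32→40, due 38, tardiness 2
Print Job 3: 40→44, due 11, tardiness 33
Sum = 0+0+0+2+33 = 35.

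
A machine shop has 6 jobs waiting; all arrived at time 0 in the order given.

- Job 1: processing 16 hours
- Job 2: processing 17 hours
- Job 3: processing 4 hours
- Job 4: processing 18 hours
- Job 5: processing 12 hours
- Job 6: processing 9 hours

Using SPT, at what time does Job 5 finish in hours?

25

SPT (increasing processing time): Job 3 Job 6 Job 5 Job 1 Job 2 Job 4.
Job 3: 0→4
Job 6: 4→13
Job 5: 13→25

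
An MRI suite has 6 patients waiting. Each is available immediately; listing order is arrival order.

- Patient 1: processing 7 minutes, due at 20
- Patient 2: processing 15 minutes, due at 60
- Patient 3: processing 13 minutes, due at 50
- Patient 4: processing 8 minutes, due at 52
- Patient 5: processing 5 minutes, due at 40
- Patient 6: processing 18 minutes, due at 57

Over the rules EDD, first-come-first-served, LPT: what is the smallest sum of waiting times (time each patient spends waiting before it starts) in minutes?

EDD (increasing due date): Patient 1 Patient 5 Patient 3 Patient 4 Patient 6 Patient 2.
Patient 1: waits 0, runs 0→7
Patient 5: waits 7, runs 7→12
Patient 3: waits 12, runs 12→25
Patient 4: waits 25, runs 25→33
Patient 6: waits 33, runs 33→51
Patient 2: waits 51, runs 51→66
Sum = 0+7+12+25+33+51 = 128.
FIFO (arrival order): Patient 1 Patient 2 Patient 3 Patient 4 Patient 5 Patient 6.
Patient 1: waits 0, runs 0→7
Patient 2: waits 7, runs 7→22
Patient 3: waits 22, runs 22→35
Patient 4: waits 35, runs 35→43
Patient 5: waits 43, runs 43→48
Patient 6: waits 48, runs 48→66
Sum = 0+7+22+35+43+48 = 155.
LPT (decreasing processing time): Patient 6 Patient 2 Patient 3 Patient 4 Patient 1 Patient 5.
Patient 6: waits 0, runs 0→18
Patient 2: waits 18, runs 18→33
Patient 3: waits 33, runs 33→46
Patient 4: waits 46, runs 46→54
Patient 1: waits 54, runs 54→61
Patient 5: waits 61, runs 61→66
Sum = 0+18+33+46+54+61 = 212.
EDD 128, FIFO 155, LPT 212 → minimum 128.

128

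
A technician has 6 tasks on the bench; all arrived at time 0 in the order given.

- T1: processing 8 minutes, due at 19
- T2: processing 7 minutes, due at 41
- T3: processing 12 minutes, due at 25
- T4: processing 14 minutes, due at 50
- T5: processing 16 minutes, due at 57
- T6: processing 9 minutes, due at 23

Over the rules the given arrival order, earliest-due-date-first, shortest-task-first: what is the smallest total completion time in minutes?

FIFO (arrival order): T1 T2 T3 T4 T5 T6.
T1: 0→8
T2: 8→15
T3: 15→27
T4: 27→41
T5: 41→57
T6: 57→66
Sum = 8+15+27+41+57+66 = 214.
EDD (increasing due date): T1 T6 T3 T2 T4 T5.
T1: 0→8
T6: 8→17
T3: 17→29
T2: 29→36
T4: 36→50
T5: 50→66
Sum = 8+17+29+36+50+66 = 206.
SPT (increasing processing time): T2 T1 T6 T3 T4 T5.
T2: 0→7
T1: 7→15
T6: 15→24
T3: 24→36
T4: 36→50
T5: 50→66
Sum = 7+15+24+36+50+66 = 198.
FIFO 214, EDD 206, SPT 198 → minimum 198.

198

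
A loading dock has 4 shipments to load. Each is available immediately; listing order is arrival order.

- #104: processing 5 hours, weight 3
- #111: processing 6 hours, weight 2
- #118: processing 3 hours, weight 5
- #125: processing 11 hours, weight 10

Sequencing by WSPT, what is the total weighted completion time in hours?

262

WSPT (decreasing weight/processing-time ratio): #118 #125 #104 #111.
#118: finishes 3, weight 5, w·C = 15
#125: finishes 14, weight 10, w·C = 140
#104: finishes 19, weight 3, w·C = 57
#111: finishes 25, weight 2, w·C = 50
Sum = 15+140+57+50 = 262.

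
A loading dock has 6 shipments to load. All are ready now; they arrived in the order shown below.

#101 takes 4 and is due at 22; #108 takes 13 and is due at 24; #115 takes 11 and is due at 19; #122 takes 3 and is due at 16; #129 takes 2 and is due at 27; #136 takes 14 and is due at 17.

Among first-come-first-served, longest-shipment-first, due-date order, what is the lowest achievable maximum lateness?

21

FIFO (arrival order): #101 #108 #115 #122 #129 #136.
#101: 0→4, due 22, lateness -18
#108: 4→17, due 24, lateness -7
#115: 17→28, due 19, lateness 9
#122: 28→31, due 16, lateness 15
#129: 31→33, due 27, lateness 6
#136: 33→47, due 17, lateness 30
Maximum = 30.
LPT (decreasing processing time): #136 #108 #115 #101 #122 #129.
#136: 0→14, due 17, lateness -3
#108: 14→27, due 24, lateness 3
#115: 27→38, due 19, lateness 19
#101: 38→42, due 22, lateness 20
#122: 42→45, due 16, lateness 29
#129: 45→47, due 27, lateness 20
Maximum = 29.
EDD (increasing due date): #122 #136 #115 #101 #108 #129.
#122: 0→3, due 16, lateness -13
#136: 3→17, due 17, lateness 0
#115: 17→28, due 19, lateness 9
#101: 28→32, due 22, lateness 10
#108: 32→45, due 24, lateness 21
#129: 45→47, due 27, lateness 20
Maximum = 21.
FIFO 30, LPT 29, EDD 21 → minimum 21.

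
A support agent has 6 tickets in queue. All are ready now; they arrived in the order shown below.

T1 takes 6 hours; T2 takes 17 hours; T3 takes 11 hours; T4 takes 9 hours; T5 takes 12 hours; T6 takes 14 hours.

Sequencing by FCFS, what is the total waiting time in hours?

161

FIFO (arrival order): T1 T2 T3 T4 T5 T6.
T1: waits 0, runs 0→6
T2: waits 6, runs 6→23
T3: waits 23, runs 23→34
T4: waits 34, runs 34→43
T5: waits 43, runs 43→55
T6: waits 55, runs 55→69
Sum = 0+6+23+34+43+55 = 161.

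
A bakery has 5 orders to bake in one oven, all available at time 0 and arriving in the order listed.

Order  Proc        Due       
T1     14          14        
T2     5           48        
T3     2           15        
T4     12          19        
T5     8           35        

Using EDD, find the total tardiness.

EDD (increasing due date): T1 T3 T4 T5 T2.
T1: 0→14, due 14, tardiness 0
T3: 14→16, due 15, tardiness 1
T4: 16→28, due 19, tardiness 9
T5: 28→36, due 35, tardiness 1
T2: 36→41, due 48, tardiness 0
Sum = 0+1+9+1+0 = 11.

11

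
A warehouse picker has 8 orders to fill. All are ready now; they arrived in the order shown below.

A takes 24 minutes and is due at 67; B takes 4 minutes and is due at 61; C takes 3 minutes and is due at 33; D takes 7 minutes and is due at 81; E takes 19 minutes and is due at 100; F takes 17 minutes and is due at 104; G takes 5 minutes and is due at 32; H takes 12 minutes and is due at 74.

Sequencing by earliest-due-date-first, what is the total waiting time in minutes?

238

EDD (increasing due date): G C B A H D E F.
G: waits 0, runs 0→5
C: waits 5, runs 5→8
B: waits 8, runs 8→12
A: waits 12, runs 12→36
H: waits 36, runs 36→48
D: waits 48, runs 48→55
E: waits 55, runs 55→74
F: waits 74, runs 74→91
Sum = 0+5+8+12+36+48+55+74 = 238.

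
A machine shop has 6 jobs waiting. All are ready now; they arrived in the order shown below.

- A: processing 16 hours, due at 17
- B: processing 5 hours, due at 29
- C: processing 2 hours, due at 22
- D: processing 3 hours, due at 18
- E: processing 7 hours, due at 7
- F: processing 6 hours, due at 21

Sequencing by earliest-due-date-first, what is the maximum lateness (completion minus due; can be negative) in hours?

EDD (increasing due date): E A D F C B.
E: 0→7, due 7, lateness 0
A: 7→23, due 17, lateness 6
D: 23→26, due 18, lateness 8
F: 26→32, due 21, lateness 11
C: 32→34, due 22, lateness 12
B: 34→39, due 29, lateness 10
Maximum = 12.

12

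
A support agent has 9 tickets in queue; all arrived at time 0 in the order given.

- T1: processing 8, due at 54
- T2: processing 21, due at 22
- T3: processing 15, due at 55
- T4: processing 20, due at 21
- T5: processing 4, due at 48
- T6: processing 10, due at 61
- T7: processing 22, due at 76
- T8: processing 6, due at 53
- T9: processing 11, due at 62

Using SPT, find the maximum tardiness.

73

SPT (increasing processing time): T5 T8 T1 T6 T9 T3 T4 T2 T7.
T5: 0→4, due 48, tardiness 0
T8: 4→10, due 53, tardiness 0
T1: 10→18, due 54, tardiness 0
T6: 18→28, due 61, tardiness 0
T9: 28→39, due 62, tardiness 0
T3: 39→54, due 55, tardiness 0
T4: 54→74, due 21, tardiness 53
T2: 74→95, due 22, tardiness 73
T7: 95→117, due 76, tardiness 41
Maximum = 73.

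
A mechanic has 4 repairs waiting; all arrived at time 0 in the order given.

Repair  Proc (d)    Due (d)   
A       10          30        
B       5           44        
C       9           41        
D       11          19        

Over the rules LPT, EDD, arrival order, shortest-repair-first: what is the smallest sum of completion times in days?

LPT (decreasing processing time): D A C B.
D: 0→11
A: 11→21
C: 21→30
B: 30→35
Sum = 11+21+30+35 = 97.
EDD (increasing due date): D A C B.
D: 0→11
A: 11→21
C: 21→30
B: 30→35
Sum = 11+21+30+35 = 97.
FIFO (arrival order): A B C D.
A: 0→10
B: 10→15
C: 15→24
D: 24→35
Sum = 10+15+24+35 = 84.
SPT (increasing processing time): B C A D.
B: 0→5
C: 5→14
A: 14→24
D: 24→35
Sum = 5+14+24+35 = 78.
LPT 97, EDD 97, FIFO 84, SPT 78 → minimum 78.

78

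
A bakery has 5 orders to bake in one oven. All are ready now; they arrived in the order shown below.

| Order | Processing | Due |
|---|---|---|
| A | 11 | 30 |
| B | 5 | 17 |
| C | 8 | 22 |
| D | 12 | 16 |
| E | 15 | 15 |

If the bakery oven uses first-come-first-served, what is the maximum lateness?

FIFO (arrival order): A B C D E.
A: 0→11, due 30, lateness -19
B: 11→16, due 17, lateness -1
C: 16→24, due 22, lateness 2
D: 24→36, due 16, lateness 20
E: 36→51, due 15, lateness 36
Maximum = 36.

36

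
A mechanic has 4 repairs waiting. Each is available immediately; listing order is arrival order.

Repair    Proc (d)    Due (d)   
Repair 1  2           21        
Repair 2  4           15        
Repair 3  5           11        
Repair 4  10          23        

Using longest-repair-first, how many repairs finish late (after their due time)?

LPT (decreasing processing time): Repair 4 Repair 3 Repair 2 Repair 1.
Repair 4: 0→10, due 23, tardiness 0
Repair 3: 10→15, due 11, tardiness 4
Repair 2: 15→19, due 15, tardiness 4
Repair 1: 19→21, due 21, tardiness 0
Late repairs: 2.

2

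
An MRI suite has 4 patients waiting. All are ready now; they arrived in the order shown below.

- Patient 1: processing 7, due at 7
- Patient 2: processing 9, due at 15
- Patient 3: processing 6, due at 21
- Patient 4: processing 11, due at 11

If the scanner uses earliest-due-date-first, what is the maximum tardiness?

12

EDD (increasing due date): Patient 1 Patient 4 Patient 2 Patient 3.
Patient 1: 0→7, due 7, tardiness 0
Patient 4: 7→18, due 11, tardiness 7
Patient 2: 18→27, due 15, tardiness 12
Patient 3: 27→33, due 21, tardiness 12
Maximum = 12.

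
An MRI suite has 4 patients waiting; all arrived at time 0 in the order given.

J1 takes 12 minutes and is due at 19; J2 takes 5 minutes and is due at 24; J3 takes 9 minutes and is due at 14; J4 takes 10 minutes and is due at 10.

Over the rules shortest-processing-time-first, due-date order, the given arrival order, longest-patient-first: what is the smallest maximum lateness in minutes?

12

SPT (increasing processing time): J2 J3 J4 J1.
J2: 0→5, due 24, lateness -19
J3: 5→14, due 14, lateness 0
J4: 14→24, due 10, lateness 14
J1: 24→36, due 19, lateness 17
Maximum = 17.
EDD (increasing due date): J4 J3 J1 J2.
J4: 0→10, due 10, lateness 0
J3: 10→19, due 14, lateness 5
J1: 19→31, due 19, lateness 12
J2: 31→36, due 24, lateness 12
Maximum = 12.
FIFO (arrival order): J1 J2 J3 J4.
J1: 0→12, due 19, lateness -7
J2: 12→17, due 24, lateness -7
J3: 17→26, due 14, lateness 12
J4: 26→36, due 10, lateness 26
Maximum = 26.
LPT (decreasing processing time): J1 J4 J3 J2.
J1: 0→12, due 19, lateness -7
J4: 12→22, due 10, lateness 12
J3: 22→31, due 14, lateness 17
J2: 31→36, due 24, lateness 12
Maximum = 17.
SPT 17, EDD 12, FIFO 26, LPT 17 → minimum 12.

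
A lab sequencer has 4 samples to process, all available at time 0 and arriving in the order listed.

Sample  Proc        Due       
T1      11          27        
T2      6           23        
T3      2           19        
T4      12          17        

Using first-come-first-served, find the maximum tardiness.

14

FIFO (arrival order): T1 T2 T3 T4.
T1: 0→11, due 27, tardiness 0
T2: 11→17, due 23, tardiness 0
T3: 17→19, due 19, tardiness 0
T4: 19→31, due 17, tardiness 14
Maximum = 14.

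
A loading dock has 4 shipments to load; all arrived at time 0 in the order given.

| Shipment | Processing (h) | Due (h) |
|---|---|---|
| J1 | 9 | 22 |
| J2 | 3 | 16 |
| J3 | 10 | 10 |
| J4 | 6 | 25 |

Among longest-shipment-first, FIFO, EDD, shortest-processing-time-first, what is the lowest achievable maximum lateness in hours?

3

LPT (decreasing processing time): J3 J1 J4 J2.
J3: 0→10, due 10, lateness 0
J1: 10→19, due 22, lateness -3
J4: 19→25, due 25, lateness 0
J2: 25→28, due 16, lateness 12
Maximum = 12.
FIFO (arrival order): J1 J2 J3 J4.
J1: 0→9, due 22, lateness -13
J2: 9→12, due 16, lateness -4
J3: 12→22, due 10, lateness 12
J4: 22→28, due 25, lateness 3
Maximum = 12.
EDD (increasing due date): J3 J2 J1 J4.
J3: 0→10, due 10, lateness 0
J2: 10→13, due 16, lateness -3
J1: 13→22, due 22, lateness 0
J4: 22→28, due 25, lateness 3
Maximum = 3.
SPT (increasing processing time): J2 J4 J1 J3.
J2: 0→3, due 16, lateness -13
J4: 3→9, due 25, lateness -16
J1: 9→18, due 22, lateness -4
J3: 18→28, due 10, lateness 18
Maximum = 18.
LPT 12, FIFO 12, EDD 3, SPT 18 → minimum 3.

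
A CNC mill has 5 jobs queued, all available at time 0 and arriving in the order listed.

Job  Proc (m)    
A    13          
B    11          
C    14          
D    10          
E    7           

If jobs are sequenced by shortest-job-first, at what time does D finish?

SPT (increasing processing time): E D B A C.
E: 0→7
D: 7→17

17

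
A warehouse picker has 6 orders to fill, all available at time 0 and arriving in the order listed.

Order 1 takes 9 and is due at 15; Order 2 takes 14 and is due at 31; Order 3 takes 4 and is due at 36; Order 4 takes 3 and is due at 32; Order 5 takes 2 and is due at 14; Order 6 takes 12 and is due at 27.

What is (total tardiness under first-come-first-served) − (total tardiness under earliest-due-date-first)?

FIFO (arrival order): Order 1 Order 2 Order 3 Order 4 Order 5 Order 6.
Order 1: 0→9, due 15, tardiness 0
Order 2: 9→23, due 31, tardiness 0
Order 3: 23→27, due 36, tardiness 0
Order 4: 27→30, due 32, tardiness 0
Order 5: 30→32, due 14, tardiness 18
Order 6: 32→44, due 27, tardiness 17
Sum = 0+0+0+0+18+17 = 35.
EDD (increasing due date): Order 5 Order 1 Order 6 Order 2 Order 4 Order 3.
Order 5: 0→2, due 14, tardiness 0
Order 1: 2→11, due 15, tardiness 0
Order 6: 11→23, due 27, tardiness 0
Order 2: 23→37, due 31, tardiness 6
Order 4: 37→40, due 32, tardiness 8
Order 3: 40→44, due 36, tardiness 8
Sum = 0+0+0+6+8+8 = 22.
Difference = 35 − 22 = 13.

13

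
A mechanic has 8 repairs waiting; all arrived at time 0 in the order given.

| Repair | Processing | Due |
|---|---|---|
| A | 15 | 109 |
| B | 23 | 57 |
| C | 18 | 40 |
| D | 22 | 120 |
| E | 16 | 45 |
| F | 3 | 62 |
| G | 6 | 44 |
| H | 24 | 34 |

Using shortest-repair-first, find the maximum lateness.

93

SPT (increasing processing time): F G A E C D B H.
F: 0→3, due 62, lateness -59
G: 3→9, due 44, lateness -35
A: 9→24, due 109, lateness -85
E: 24→40, due 45, lateness -5
C: 40→58, due 40, lateness 18
D: 58→80, due 120, lateness -40
B: 80→103, due 57, lateness 46
H: 103→127, due 34, lateness 93
Maximum = 93.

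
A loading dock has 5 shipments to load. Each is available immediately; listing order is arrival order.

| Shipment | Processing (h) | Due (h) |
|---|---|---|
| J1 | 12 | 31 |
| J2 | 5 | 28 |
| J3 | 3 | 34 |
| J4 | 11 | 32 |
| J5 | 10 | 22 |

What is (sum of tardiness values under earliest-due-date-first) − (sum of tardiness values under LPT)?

EDD (increasing due date): J5 J2 J1 J4 J3.
J5: 0→10, due 22, tardiness 0
J2: 10→15, due 28, tardiness 0
J1: 15→27, due 31, tardiness 0
J4: 27→38, due 32, tardiness 6
J3: 38→41, due 34, tardiness 7
Sum = 0+0+0+6+7 = 13.
LPT (decreasing processing time): J1 J4 J5 J2 J3.
J1: 0→12, due 31, tardiness 0
J4: 12→23, due 32, tardiness 0
J5: 23→33, due 22, tardiness 11
J2: 33→38, due 28, tardiness 10
J3: 38→41, due 34, tardiness 7
Sum = 0+0+11+10+7 = 28.
Difference = 13 − 28 = -15.

-15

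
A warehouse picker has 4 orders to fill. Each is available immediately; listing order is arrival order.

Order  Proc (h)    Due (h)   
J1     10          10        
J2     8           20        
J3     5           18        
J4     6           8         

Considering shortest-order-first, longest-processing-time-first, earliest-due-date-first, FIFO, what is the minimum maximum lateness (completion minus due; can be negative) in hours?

SPT (increasing processing time): J3 J4 J2 J1.
J3: 0→5, due 18, lateness -13
J4: 5→11, due 8, lateness 3
J2: 11→19, due 20, lateness -1
J1: 19→29, due 10, lateness 19
Maximum = 19.
LPT (decreasing processing time): J1 J2 J4 J3.
J1: 0→10, due 10, lateness 0
J2: 10→18, due 20, lateness -2
J4: 18→24, due 8, lateness 16
J3: 24→29, due 18, lateness 11
Maximum = 16.
EDD (increasing due date): J4 J1 J3 J2.
J4: 0→6, due 8, lateness -2
J1: 6→16, due 10, lateness 6
J3: 16→21, due 18, lateness 3
J2: 21→29, due 20, lateness 9
Maximum = 9.
FIFO (arrival order): J1 J2 J3 J4.
J1: 0→10, due 10, lateness 0
J2: 10→18, due 20, lateness -2
J3: 18→23, due 18, lateness 5
J4: 23→29, due 8, lateness 21
Maximum = 21.
SPT 19, LPT 16, EDD 9, FIFO 21 → minimum 9.

9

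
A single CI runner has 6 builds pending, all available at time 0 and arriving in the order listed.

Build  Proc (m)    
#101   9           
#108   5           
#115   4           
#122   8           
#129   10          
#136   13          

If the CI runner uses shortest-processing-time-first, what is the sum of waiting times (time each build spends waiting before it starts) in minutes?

92

SPT (increasing processing time): #115 #108 #122 #101 #129 #136.
#115: waits 0, runs 0→4
#108: waits 4, runs 4→9
#122: waits 9, runs 9→17
#101: waits 17, runs 17→26
#129: waits 26, runs 26→36
#136: waits 36, runs 36→49
Sum = 0+4+9+17+26+36 = 92.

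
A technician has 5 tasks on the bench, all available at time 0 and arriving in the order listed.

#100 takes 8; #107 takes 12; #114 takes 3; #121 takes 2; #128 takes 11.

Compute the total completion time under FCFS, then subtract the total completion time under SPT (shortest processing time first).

32

FIFO (arrival order): #100 #107 #114 #121 #128.
#100: 0→8
#107: 8→20
#114: 20→23
#121: 23→25
#128: 25→36
Sum = 8+20+23+25+36 = 112.
SPT (increasing processing time): #121 #114 #100 #128 #107.
#121: 0→2
#114: 2→5
#100: 5→13
#128: 13→24
#107: 24→36
Sum = 2+5+13+24+36 = 80.
Difference = 112 − 80 = 32.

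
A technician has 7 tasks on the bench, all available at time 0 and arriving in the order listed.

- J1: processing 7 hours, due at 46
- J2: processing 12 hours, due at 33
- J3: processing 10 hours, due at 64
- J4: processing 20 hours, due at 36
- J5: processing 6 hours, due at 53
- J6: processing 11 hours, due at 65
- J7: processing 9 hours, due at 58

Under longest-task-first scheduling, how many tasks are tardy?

3

LPT (decreasing processing time): J4 J2 J6 J3 J7 J1 J5.
J4: 0→20, due 36, tardiness 0
J2: 20→32, due 33, tardiness 0
J6: 32→43, due 65, tardiness 0
J3: 43→53, due 64, tardiness 0
J7: 53→62, due 58, tardiness 4
J1: 62→69, due 46, tardiness 23
J5: 69→75, due 53, tardiness 22
Late tasks: 3.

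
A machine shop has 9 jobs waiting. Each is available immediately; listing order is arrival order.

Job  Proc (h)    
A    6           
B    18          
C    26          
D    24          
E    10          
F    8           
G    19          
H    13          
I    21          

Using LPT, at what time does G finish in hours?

LPT (decreasing processing time): C D I G B H E F A.
C: 0→26
D: 26→50
I: 50→71
G: 71→90

90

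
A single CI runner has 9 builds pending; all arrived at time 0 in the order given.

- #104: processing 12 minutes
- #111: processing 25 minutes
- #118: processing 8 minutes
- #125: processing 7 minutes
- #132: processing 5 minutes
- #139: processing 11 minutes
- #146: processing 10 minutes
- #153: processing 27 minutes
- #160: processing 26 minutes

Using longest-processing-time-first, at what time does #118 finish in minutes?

LPT (decreasing processing time): #153 #160 #111 #104 #139 #146 #118 #125 #132.
#153: 0→27
#160: 27→53
#111: 53→78
#104: 78→90
#139: 90→101
#146: 101→111
#118: 111→119

119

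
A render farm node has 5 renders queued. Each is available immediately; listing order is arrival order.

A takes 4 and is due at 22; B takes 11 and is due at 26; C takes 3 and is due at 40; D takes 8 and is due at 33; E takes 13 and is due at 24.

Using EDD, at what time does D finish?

EDD (increasing due date): A E B D C.
A: 0→4
E: 4→17
B: 17→28
D: 28→36

36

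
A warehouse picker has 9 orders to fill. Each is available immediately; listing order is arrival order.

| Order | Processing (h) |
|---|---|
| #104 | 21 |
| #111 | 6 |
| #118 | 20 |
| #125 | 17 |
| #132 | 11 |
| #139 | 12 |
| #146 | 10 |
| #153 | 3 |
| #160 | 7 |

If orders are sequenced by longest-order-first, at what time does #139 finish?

70

LPT (decreasing processing time): #104 #118 #125 #139 #132 #146 #160 #111 #153.
#104: 0→21
#118: 21→41
#125: 41→58
#139: 58→70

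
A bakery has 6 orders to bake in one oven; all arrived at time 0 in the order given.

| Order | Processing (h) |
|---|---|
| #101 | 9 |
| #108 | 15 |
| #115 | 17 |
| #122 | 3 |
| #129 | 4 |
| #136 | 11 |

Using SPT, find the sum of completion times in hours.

SPT (increasing processing time): #122 #129 #101 #136 #108 #115.
#122: 0→3
#129: 3→7
#101: 7→16
#136: 16→27
#108: 27→42
#115: 42→59
Sum = 3+7+16+27+42+59 = 154.

154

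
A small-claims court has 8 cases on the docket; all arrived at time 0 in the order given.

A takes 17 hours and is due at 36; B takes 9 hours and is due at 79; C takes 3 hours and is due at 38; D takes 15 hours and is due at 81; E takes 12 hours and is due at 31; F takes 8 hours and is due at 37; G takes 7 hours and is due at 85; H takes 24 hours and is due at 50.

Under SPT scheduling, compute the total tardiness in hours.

SPT (increasing processing time): C G F B E D A H.
C: 0→3, due 38, tardiness 0
G: 3→10, due 85, tardiness 0
F: 10→18, due 37, tardiness 0
B: 18→27, due 79, tardiness 0
E: 27→39, due 31, tardiness 8
D: 39→54, due 81, tardiness 0
A: 54→71, due 36, tardiness 35
H: 71→95, due 50, tardiness 45
Sum = 0+0+0+0+8+0+35+45 = 88.

88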